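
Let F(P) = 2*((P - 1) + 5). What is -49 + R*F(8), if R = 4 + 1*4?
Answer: 143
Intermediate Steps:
F(P) = 8 + 2*P (F(P) = 2*((-1 + P) + 5) = 2*(4 + P) = 8 + 2*P)
R = 8 (R = 4 + 4 = 8)
-49 + R*F(8) = -49 + 8*(8 + 2*8) = -49 + 8*(8 + 16) = -49 + 8*24 = -49 + 192 = 143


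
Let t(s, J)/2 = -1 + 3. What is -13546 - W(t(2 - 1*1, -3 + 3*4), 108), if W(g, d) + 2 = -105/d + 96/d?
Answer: -162527/12 ≈ -13544.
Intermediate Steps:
t(s, J) = 4 (t(s, J) = 2*(-1 + 3) = 2*2 = 4)
W(g, d) = -2 - 9/d (W(g, d) = -2 + (-105/d + 96/d) = -2 - 9/d)
-13546 - W(t(2 - 1*1, -3 + 3*4), 108) = -13546 - (-2 - 9/108) = -13546 - (-2 - 9*1/108) = -13546 - (-2 - 1/12) = -13546 - 1*(-25/12) = -13546 + 25/12 = -162527/12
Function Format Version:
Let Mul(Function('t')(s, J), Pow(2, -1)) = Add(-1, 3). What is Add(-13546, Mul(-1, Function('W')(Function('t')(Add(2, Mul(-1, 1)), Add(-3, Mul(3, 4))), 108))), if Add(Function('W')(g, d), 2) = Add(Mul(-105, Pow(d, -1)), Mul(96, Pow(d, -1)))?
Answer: Rational(-162527, 12) ≈ -13544.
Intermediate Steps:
Function('t')(s, J) = 4 (Function('t')(s, J) = Mul(2, Add(-1, 3)) = Mul(2, 2) = 4)
Function('W')(g, d) = Add(-2, Mul(-9, Pow(d, -1))) (Function('W')(g, d) = Add(-2, Add(Mul(-105, Pow(d, -1)), Mul(96, Pow(d, -1)))) = Add(-2, Mul(-9, Pow(d, -1))))
Add(-13546, Mul(-1, Function('W')(Function('t')(Add(2, Mul(-1, 1)), Add(-3, Mul(3, 4))), 108))) = Add(-13546, Mul(-1, Add(-2, Mul(-9, Pow(108, -1))))) = Add(-13546, Mul(-1, Add(-2, Mul(-9, Rational(1, 108))))) = Add(-13546, Mul(-1, Add(-2, Rational(-1, 12)))) = Add(-13546, Mul(-1, Rational(-25, 12))) = Add(-13546, Rational(25, 12)) = Rational(-162527, 12)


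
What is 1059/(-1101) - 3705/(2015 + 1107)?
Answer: -2461801/1145774 ≈ -2.1486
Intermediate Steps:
1059/(-1101) - 3705/(2015 + 1107) = 1059*(-1/1101) - 3705/3122 = -353/367 - 3705*1/3122 = -353/367 - 3705/3122 = -2461801/1145774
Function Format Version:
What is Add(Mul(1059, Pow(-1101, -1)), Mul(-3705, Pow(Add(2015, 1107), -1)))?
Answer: Rational(-2461801, 1145774) ≈ -2.1486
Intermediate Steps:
Add(Mul(1059, Pow(-1101, -1)), Mul(-3705, Pow(Add(2015, 1107), -1))) = Add(Mul(1059, Rational(-1, 1101)), Mul(-3705, Pow(3122, -1))) = Add(Rational(-353, 367), Mul(-3705, Rational(1, 3122))) = Add(Rational(-353, 367), Rational(-3705, 3122)) = Rational(-2461801, 1145774)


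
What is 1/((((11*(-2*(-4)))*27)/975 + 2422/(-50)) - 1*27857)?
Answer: -325/9068476 ≈ -3.5838e-5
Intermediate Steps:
1/((((11*(-2*(-4)))*27)/975 + 2422/(-50)) - 1*27857) = 1/((((11*8)*27)*(1/975) + 2422*(-1/50)) - 27857) = 1/(((88*27)*(1/975) - 1211/25) - 27857) = 1/((2376*(1/975) - 1211/25) - 27857) = 1/((792/325 - 1211/25) - 27857) = 1/(-14951/325 - 27857) = 1/(-9068476/325) = -325/9068476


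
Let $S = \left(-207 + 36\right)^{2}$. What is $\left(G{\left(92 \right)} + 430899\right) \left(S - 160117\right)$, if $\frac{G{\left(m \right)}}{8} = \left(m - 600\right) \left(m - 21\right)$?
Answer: $-18630852980$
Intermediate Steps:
$G{\left(m \right)} = 8 \left(-600 + m\right) \left(-21 + m\right)$ ($G{\left(m \right)} = 8 \left(m - 600\right) \left(m - 21\right) = 8 \left(-600 + m\right) \left(-21 + m\right)$)
$S = 29241$ ($S = \left(-171\right)^{2} = 29241$)
$\left(G{\left(92 \right)} + 430899\right) \left(S - 160117\right) = \left(\left(100800 - 457056 + 8 \cdot 92^{2}\right) + 430899\right) \left(29241 - 160117\right) = \left(\left(100800 - 457056 + 8 \cdot 8464\right) + 430899\right) \left(-130876\right) = \left(\left(100800 - 457056 + 67712\right) + 430899\right) \left(-130876\right) = \left(-288544 + 430899\right) \left(-130876\right) = 142355 \left(-130876\right) = -18630852980$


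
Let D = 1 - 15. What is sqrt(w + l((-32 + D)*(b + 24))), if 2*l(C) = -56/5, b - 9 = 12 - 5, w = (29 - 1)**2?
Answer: 2*sqrt(4865)/5 ≈ 27.900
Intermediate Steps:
w = 784 (w = 28**2 = 784)
D = -14
b = 16 (b = 9 + (12 - 5) = 9 + 7 = 16)
l(C) = -28/5 (l(C) = (-56/5)/2 = (-56*1/5)/2 = (1/2)*(-56/5) = -28/5)
sqrt(w + l((-32 + D)*(b + 24))) = sqrt(784 - 28/5) = sqrt(3892/5) = 2*sqrt(4865)/5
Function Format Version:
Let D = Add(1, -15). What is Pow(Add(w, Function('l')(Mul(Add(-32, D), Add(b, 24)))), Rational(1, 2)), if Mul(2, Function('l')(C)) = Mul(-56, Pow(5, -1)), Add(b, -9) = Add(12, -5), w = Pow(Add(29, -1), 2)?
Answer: Mul(Rational(2, 5), Pow(4865, Rational(1, 2))) ≈ 27.900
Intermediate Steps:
w = 784 (w = Pow(28, 2) = 784)
D = -14
b = 16 (b = Add(9, Add(12, -5)) = Add(9, 7) = 16)
Function('l')(C) = Rational(-28, 5) (Function('l')(C) = Mul(Rational(1, 2), Mul(-56, Pow(5, -1))) = Mul(Rational(1, 2), Mul(-56, Rational(1, 5))) = Mul(Rational(1, 2), Rational(-56, 5)) = Rational(-28, 5))
Pow(Add(w, Function('l')(Mul(Add(-32, D), Add(b, 24)))), Rational(1, 2)) = Pow(Add(784, Rational(-28, 5)), Rational(1, 2)) = Pow(Rational(3892, 5), Rational(1, 2)) = Mul(Rational(2, 5), Pow(4865, Rational(1, 2)))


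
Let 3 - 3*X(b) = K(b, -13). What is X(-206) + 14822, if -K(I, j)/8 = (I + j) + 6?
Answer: 14255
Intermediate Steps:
K(I, j) = -48 - 8*I - 8*j (K(I, j) = -8*((I + j) + 6) = -8*(6 + I + j) = -48 - 8*I - 8*j)
X(b) = -53/3 + 8*b/3 (X(b) = 1 - (-48 - 8*b - 8*(-13))/3 = 1 - (-48 - 8*b + 104)/3 = 1 - (56 - 8*b)/3 = 1 + (-56/3 + 8*b/3) = -53/3 + 8*b/3)
X(-206) + 14822 = (-53/3 + (8/3)*(-206)) + 14822 = (-53/3 - 1648/3) + 14822 = -567 + 14822 = 14255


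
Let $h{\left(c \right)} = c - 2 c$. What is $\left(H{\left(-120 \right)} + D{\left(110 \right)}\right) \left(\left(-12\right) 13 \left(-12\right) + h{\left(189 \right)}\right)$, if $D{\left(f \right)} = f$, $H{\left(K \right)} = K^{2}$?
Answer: $24420330$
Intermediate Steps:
$h{\left(c \right)} = - c$
$\left(H{\left(-120 \right)} + D{\left(110 \right)}\right) \left(\left(-12\right) 13 \left(-12\right) + h{\left(189 \right)}\right) = \left(\left(-120\right)^{2} + 110\right) \left(\left(-12\right) 13 \left(-12\right) - 189\right) = \left(14400 + 110\right) \left(\left(-156\right) \left(-12\right) - 189\right) = 14510 \left(1872 - 189\right) = 14510 \cdot 1683 = 24420330$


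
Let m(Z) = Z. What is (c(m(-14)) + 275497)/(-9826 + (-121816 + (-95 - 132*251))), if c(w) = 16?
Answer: -275513/164869 ≈ -1.6711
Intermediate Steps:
(c(m(-14)) + 275497)/(-9826 + (-121816 + (-95 - 132*251))) = (16 + 275497)/(-9826 + (-121816 + (-95 - 132*251))) = 275513/(-9826 + (-121816 + (-95 - 33132))) = 275513/(-9826 + (-121816 - 33227)) = 275513/(-9826 - 155043) = 275513/(-164869) = 275513*(-1/164869) = -275513/164869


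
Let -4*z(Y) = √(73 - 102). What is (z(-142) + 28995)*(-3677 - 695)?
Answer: -126766140 + 1093*I*√29 ≈ -1.2677e+8 + 5886.0*I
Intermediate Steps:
z(Y) = -I*√29/4 (z(Y) = -√(73 - 102)/4 = -I*√29/4)
(z(-142) + 28995)*(-3677 - 695) = (-I*√29/4 + 28995)*(-3677 - 695) = (28995 - I*√29/4)*(-4372) = -126766140 + 1093*I*√29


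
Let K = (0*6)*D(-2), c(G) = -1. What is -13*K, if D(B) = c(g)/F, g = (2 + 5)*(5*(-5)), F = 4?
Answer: 0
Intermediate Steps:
g = -175 (g = 7*(-25) = -175)
D(B) = -1/4
K = 0 (K = (0*6)*(-1/4) = 0*(-1/4) = 0)
-13*K = -13*0 = 0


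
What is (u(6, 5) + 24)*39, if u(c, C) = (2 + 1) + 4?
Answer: 1209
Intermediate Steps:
u(c, C) = 7 (u(c, C) = 3 + 4 = 7)
(u(6, 5) + 24)*39 = (7 + 24)*39 = 31*39 = 1209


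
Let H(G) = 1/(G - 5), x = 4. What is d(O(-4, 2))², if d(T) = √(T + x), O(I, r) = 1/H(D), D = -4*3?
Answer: -13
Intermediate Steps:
D = -12
H(G) = 1/(-5 + G)
O(I, r) = -17 (O(I, r) = 1/(1/(-5 - 12)) = 1/(1/(-17)) = 1/(-1/17) = -17)
d(T) = √(4 + T) (d(T) = √(T + 4) = √(4 + T))
d(O(-4, 2))² = (√(4 - 17))² = (√(-13))² = (I*√13)² = -13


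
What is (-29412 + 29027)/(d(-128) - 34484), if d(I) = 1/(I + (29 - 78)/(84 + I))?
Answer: 2149455/192524216 ≈ 0.011165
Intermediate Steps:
d(I) = 1/(I - 49/(84 + I))
(-29412 + 29027)/(d(-128) - 34484) = (-29412 + 29027)/((84 - 128)/(-49 + (-128)² + 84*(-128)) - 34484) = -385/(-44/(-49 + 16384 - 10752) - 34484) = -385/(-44/5583 - 34484) = -385/(-192524216/5583) = -385*(-5583/192524216) = 2149455/192524216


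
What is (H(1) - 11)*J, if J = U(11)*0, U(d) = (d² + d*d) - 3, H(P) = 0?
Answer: 0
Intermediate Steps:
U(d) = -3 + 2*d² (U(d) = (d² + d²) - 3 = 2*d² - 3 = -3 + 2*d²)
J = 0 (J = (-3 + 2*11²)*0 = (-3 + 2*121)*0 = (-3 + 242)*0 = 239*0 = 0)
(H(1) - 11)*J = (0 - 11)*0 = -11*0 = 0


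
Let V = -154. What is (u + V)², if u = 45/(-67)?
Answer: 107391769/4489 ≈ 23923.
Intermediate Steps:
u = -45/67 (u = 45*(-1/67) = -45/67 ≈ -0.67164)
(u + V)² = (-45/67 - 154)² = (-10363/67)² = 107391769/4489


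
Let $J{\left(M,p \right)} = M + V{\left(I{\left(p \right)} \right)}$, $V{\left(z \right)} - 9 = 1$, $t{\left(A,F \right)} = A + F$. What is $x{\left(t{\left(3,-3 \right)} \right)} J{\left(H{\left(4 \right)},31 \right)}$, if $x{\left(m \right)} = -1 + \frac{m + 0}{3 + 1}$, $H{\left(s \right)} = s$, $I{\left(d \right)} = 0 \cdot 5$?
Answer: $-14$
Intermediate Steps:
$I{\left(d \right)} = 0$
$V{\left(z \right)} = 10$ ($V{\left(z \right)} = 9 + 1 = 10$)
$J{\left(M,p \right)} = 10 + M$ ($J{\left(M,p \right)} = M + 10 = 10 + M$)
$x{\left(m \right)} = -1 + \frac{m}{4}$
$x{\left(t{\left(3,-3 \right)} \right)} J{\left(H{\left(4 \right)},31 \right)} = \left(-1 + \frac{3 - 3}{4}\right) \left(10 + 4\right) = \left(-1 + \frac{1}{4} \cdot 0\right) 14 = \left(-1 + 0\right) 14 = \left(-1\right) 14 = -14$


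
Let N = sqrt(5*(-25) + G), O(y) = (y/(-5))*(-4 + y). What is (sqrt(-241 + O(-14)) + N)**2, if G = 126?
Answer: (5 + I*sqrt(7285))**2/25 ≈ -290.4 + 34.141*I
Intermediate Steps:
O(y) = -y*(-4 + y)/5 (O(y) = (y*(-1/5))*(-4 + y) = (-y/5)*(-4 + y) = -y*(-4 + y)/5)
N = 1 (N = sqrt(5*(-25) + 126) = sqrt(-125 + 126) = sqrt(1) = 1)
(sqrt(-241 + O(-14)) + N)**2 = (sqrt(-241 + (1/5)*(-14)*(4 - 1*(-14))) + 1)**2 = (sqrt(-241 + (1/5)*(-14)*(4 + 14)) + 1)**2 = (sqrt(-241 + (1/5)*(-14)*18) + 1)**2 = (sqrt(-241 - 252/5) + 1)**2 = (sqrt(-1457/5) + 1)**2 = (I*sqrt(7285)/5 + 1)**2 = (1 + I*sqrt(7285)/5)**2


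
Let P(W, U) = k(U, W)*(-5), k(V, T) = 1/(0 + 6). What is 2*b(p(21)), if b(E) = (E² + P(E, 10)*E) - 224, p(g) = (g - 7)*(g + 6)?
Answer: 284690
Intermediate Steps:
k(V, T) = ⅙ (k(V, T) = 1/6 = ⅙)
P(W, U) = -⅚ (P(W, U) = (⅙)*(-5) = -⅚)
p(g) = (-7 + g)*(6 + g)
b(E) = -224 + E² - 5*E/6 (b(E) = (E² - 5*E/6) - 224 = -224 + E² - 5*E/6)
2*b(p(21)) = 2*(-224 + (-42 + 21² - 1*21)² - 5*(-42 + 21² - 1*21)/6) = 2*(-224 + (-42 + 441 - 21)² - 5*(-42 + 441 - 21)/6) = 2*(-224 + 378² - ⅚*378) = 2*(-224 + 142884 - 315) = 2*142345 = 284690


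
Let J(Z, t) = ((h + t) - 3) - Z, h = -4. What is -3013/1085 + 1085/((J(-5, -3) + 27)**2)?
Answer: -281067/525140 ≈ -0.53522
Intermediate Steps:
J(Z, t) = -7 + t - Z (J(Z, t) = ((-4 + t) - 3) - Z = (-7 + t) - Z = -7 + t - Z)
-3013/1085 + 1085/((J(-5, -3) + 27)**2) = -3013/1085 + 1085/(((-7 - 3 - 1*(-5)) + 27)**2) = -3013*1/1085 + 1085/(((-7 - 3 + 5) + 27)**2) = -3013/1085 + 1085/((-5 + 27)**2) = -3013/1085 + 1085/(22**2) = -3013/1085 + 1085/484 = -281067/525140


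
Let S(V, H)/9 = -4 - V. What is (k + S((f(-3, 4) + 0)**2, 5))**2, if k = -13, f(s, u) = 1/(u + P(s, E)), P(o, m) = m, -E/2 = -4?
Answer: 616225/256 ≈ 2407.1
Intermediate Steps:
E = 8 (E = -2*(-4) = 8)
f(s, u) = 1/(8 + u) (f(s, u) = 1/(u + 8) = 1/(8 + u))
S(V, H) = -36 - 9*V (S(V, H) = 9*(-4 - V) = -36 - 9*V)
(k + S((f(-3, 4) + 0)**2, 5))**2 = (-13 + (-36 - 9*(1/(8 + 4) + 0)**2))**2 = (-13 + (-36 - 9*(1/12 + 0)**2))**2 = (-13 + (-36 - 9*(1/12)**2))**2 = (-13 + (-36 - 9*1/144))**2 = (-13 + (-36 - 1/16))**2 = (-13 - 577/16)**2 = (-785/16)**2 = 616225/256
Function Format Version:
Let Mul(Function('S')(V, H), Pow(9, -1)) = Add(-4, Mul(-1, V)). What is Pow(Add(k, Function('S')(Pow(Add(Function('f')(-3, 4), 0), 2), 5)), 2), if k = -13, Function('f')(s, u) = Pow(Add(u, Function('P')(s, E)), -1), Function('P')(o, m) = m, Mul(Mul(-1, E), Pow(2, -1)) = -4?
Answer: Rational(616225, 256) ≈ 2407.1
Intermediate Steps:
E = 8 (E = Mul(-2, -4) = 8)
Function('f')(s, u) = Pow(Add(8, u), -1) (Function('f')(s, u) = Pow(Add(u, 8), -1) = Pow(Add(8, u), -1))
Function('S')(V, H) = Add(-36, Mul(-9, V)) (Function('S')(V, H) = Mul(9, Add(-4, Mul(-1, V))) = Add(-36, Mul(-9, V)))
Pow(Add(k, Function('S')(Pow(Add(Function('f')(-3, 4), 0), 2), 5)), 2) = Pow(Add(-13, Add(-36, Mul(-9, Pow(Add(Pow(Add(8, 4), -1), 0), 2)))), 2) = Pow(Add(-13, Add(-36, Mul(-9, Pow(Add(Pow(12, -1), 0), 2)))), 2) = Pow(Add(-13, Add(-36, Mul(-9, Pow(Add(Rational(1, 12), 0), 2)))), 2) = Pow(Add(-13, Add(-36, Mul(-9, Pow(Rational(1, 12), 2)))), 2) = Pow(Add(-13, Add(-36, Mul(-9, Rational(1, 144)))), 2) = Pow(Add(-13, Add(-36, Rational(-1, 16))), 2) = Pow(Add(-13, Rational(-577, 16)), 2) = Pow(Rational(-785, 16), 2) = Rational(616225, 256)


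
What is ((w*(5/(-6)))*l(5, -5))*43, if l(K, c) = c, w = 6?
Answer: 1075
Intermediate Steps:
((w*(5/(-6)))*l(5, -5))*43 = ((6*(5/(-6)))*(-5))*43 = ((6*(5*(-1/6)))*(-5))*43 = ((6*(-5/6))*(-5))*43 = -5*(-5)*43 = 25*43 = 1075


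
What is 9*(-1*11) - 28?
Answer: -127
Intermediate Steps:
9*(-1*11) - 28 = 9*(-11) - 28 = -99 - 28 = -127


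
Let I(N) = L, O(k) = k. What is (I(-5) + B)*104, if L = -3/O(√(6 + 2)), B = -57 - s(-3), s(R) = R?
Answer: -5616 - 78*√2 ≈ -5726.3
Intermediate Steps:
B = -54 (B = -57 - 1*(-3) = -57 + 3 = -54)
L = -3*√2/4 (L = -3/√(6 + 2) = -3*√2/4 ≈ -1.0607)
I(N) = -3*√2/4
(I(-5) + B)*104 = (-3*√2/4 - 54)*104 = (-54 - 3*√2/4)*104 = -5616 - 78*√2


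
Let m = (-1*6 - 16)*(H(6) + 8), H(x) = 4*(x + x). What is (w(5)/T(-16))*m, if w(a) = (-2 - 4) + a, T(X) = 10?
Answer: 616/5 ≈ 123.20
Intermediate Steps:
H(x) = 8*x (H(x) = 4*(2*x) = 8*x)
w(a) = -6 + a
m = -1232 (m = (-1*6 - 16)*(8*6 + 8) = (-6 - 16)*(48 + 8) = -22*56 = -1232)
(w(5)/T(-16))*m = ((-6 + 5)/10)*(-1232) = -1*1/10*(-1232) = -1/10*(-1232) = 616/5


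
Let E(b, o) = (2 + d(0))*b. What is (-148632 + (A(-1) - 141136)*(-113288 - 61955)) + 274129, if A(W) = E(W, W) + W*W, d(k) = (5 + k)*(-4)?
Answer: 24729891928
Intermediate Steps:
d(k) = -20 - 4*k
E(b, o) = -18*b (E(b, o) = (2 + (-20 - 4*0))*b = (2 + (-20 + 0))*b = (2 - 20)*b = -18*b)
A(W) = W**2 - 18*W (A(W) = -18*W + W*W = -18*W + W**2 = W**2 - 18*W)
(-148632 + (A(-1) - 141136)*(-113288 - 61955)) + 274129 = (-148632 + (-(-18 - 1) - 141136)*(-113288 - 61955)) + 274129 = (-148632 + (-1*(-19) - 141136)*(-175243)) + 274129 = (-148632 + (19 - 141136)*(-175243)) + 274129 = (-148632 - 141117*(-175243)) + 274129 = (-148632 + 24729766431) + 274129 = 24729617799 + 274129 = 24729891928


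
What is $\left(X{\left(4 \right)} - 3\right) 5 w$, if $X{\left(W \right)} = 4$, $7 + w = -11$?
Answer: $-90$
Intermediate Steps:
$w = -18$ ($w = -7 - 11 = -18$)
$\left(X{\left(4 \right)} - 3\right) 5 w = \left(4 - 3\right) 5 \left(-18\right) = 1 \cdot 5 \left(-18\right) = 5 \left(-18\right) = -90$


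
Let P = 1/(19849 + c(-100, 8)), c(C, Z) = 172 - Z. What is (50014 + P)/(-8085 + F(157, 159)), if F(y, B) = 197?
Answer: -1000930183/157862544 ≈ -6.3405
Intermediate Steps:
P = 1/20013 (P = 1/(19849 + (172 - 1*8)) = 1/(19849 + (172 - 8)) = 1/(19849 + 164) = 1/20013 ≈ 4.9967e-5)
(50014 + P)/(-8085 + F(157, 159)) = (50014 + 1/20013)/(-8085 + 197) = (1000930183/20013)/(-7888) = (1000930183/20013)*(-1/7888) = -1000930183/157862544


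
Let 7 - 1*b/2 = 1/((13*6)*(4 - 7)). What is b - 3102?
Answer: -361295/117 ≈ -3088.0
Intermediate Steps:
b = 1639/117 (b = 14 - 2*1/(78*(4 - 7)) = 14 - 2/(78*(-3)) = 14 - 2/(-234) = 14 - 2*(-1/234) = 14 + 1/117 = 1639/117 ≈ 14.009)
b - 3102 = 1639/117 - 3102 = -361295/117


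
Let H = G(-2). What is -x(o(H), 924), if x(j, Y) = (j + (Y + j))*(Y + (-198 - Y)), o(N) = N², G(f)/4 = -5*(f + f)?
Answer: 2717352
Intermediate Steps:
G(f) = -40*f (G(f) = 4*(-5*(f + f)) = 4*(-10*f) = -40*f)
H = 80 (H = -40*(-2) = 80)
x(j, Y) = -396*j - 198*Y (x(j, Y) = (Y + 2*j)*(-198) = -396*j - 198*Y)
-x(o(H), 924) = -(-396*80² - 198*924) = -(-396*6400 - 182952) = -(-2534400 - 182952) = -1*(-2717352) = 2717352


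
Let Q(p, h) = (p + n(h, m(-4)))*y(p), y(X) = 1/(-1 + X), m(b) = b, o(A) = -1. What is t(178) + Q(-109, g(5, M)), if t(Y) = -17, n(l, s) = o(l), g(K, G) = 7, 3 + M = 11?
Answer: -16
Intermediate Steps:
M = 8 (M = -3 + 11 = 8)
n(l, s) = -1
Q(p, h) = 1 (Q(p, h) = (p - 1)/(-1 + p) = (-1 + p)/(-1 + p) = 1)
t(178) + Q(-109, g(5, M)) = -17 + 1 = -16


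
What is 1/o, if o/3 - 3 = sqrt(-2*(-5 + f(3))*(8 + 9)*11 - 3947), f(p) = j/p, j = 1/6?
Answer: 9/18961 - 8*I*sqrt(295)/18961 ≈ 0.00047466 - 0.0072467*I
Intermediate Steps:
j = 1/6 ≈ 0.16667
f(p) = 1/(6*p)
o = 9 + 8*I*sqrt(295) (o = 9 + 3*sqrt(-2*(-5 + (1/6)/3)*(8 + 9)*11 - 3947) = 9 + 3*sqrt(-2*(-5 + (1/6)*(1/3))*17*11 - 3947) = 9 + 3*sqrt(-2*(-5 + 1/18)*17*11 - 3947) = 9 + 3*sqrt(-(-89)*17/9*11 - 3947) = 9 + 3*sqrt(-2*(-1513/18)*11 - 3947) = 9 + 3*sqrt((1513/9)*11 - 3947) = 9 + 3*sqrt(16643/9 - 3947) = 9 + 3*sqrt(-18880/9) = 9 + 3*(8*I*sqrt(295)/3) = 9 + 8*I*sqrt(295) ≈ 9.0 + 137.4*I)
1/o = 1/(9 + 8*I*sqrt(295))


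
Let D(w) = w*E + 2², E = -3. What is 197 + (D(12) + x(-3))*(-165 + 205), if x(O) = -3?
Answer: -1203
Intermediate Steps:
D(w) = 4 - 3*w (D(w) = w*(-3) + 2² = -3*w + 4 = 4 - 3*w)
197 + (D(12) + x(-3))*(-165 + 205) = 197 + ((4 - 3*12) - 3)*(-165 + 205) = 197 + ((4 - 36) - 3)*40 = 197 + (-32 - 3)*40 = 197 - 35*40 = 197 - 1400 = -1203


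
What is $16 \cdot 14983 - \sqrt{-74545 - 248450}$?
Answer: $239728 - i \sqrt{322995} \approx 2.3973 \cdot 10^{5} - 568.33 i$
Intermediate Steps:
$16 \cdot 14983 - \sqrt{-74545 - 248450} = 239728 - \sqrt{-322995} = 239728 - i \sqrt{322995}$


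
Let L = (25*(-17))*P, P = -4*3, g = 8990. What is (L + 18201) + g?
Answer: 32291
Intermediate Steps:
P = -12
L = 5100 (L = (25*(-17))*(-12) = -425*(-12) = 5100)
(L + 18201) + g = (5100 + 18201) + 8990 = 23301 + 8990 = 32291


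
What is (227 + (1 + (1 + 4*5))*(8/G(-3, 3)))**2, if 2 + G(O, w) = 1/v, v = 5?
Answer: 1352569/81 ≈ 16698.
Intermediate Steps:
G(O, w) = -9/5 (G(O, w) = -2 + 1/5 = -9/5)
(227 + (1 + (1 + 4*5))*(8/G(-3, 3)))**2 = (227 + (1 + (1 + 4*5))*(8/(-9/5)))**2 = (227 + (1 + (1 + 20))*(8*(-5/9)))**2 = (227 + (1 + 21)*(-40/9))**2 = (227 + 22*(-40/9))**2 = (227 - 880/9)**2 = (1163/9)**2 = 1352569/81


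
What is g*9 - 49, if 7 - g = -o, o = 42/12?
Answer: 91/2 ≈ 45.500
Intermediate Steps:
o = 7/2 (o = 42*(1/12) = 7/2 ≈ 3.5000)
g = 21/2 (g = 7 - (-1)*7/2 = 7 - 1*(-7/2) = 7 + 7/2 = 21/2 ≈ 10.500)
g*9 - 49 = (21/2)*9 - 49 = 189/2 - 49 = 91/2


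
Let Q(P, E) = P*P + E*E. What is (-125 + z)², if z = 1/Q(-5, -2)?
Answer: 13133376/841 ≈ 15616.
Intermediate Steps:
Q(P, E) = E² + P² (Q(P, E) = P² + E² = E² + P²)
z = 1/29 (z = 1/((-2)² + (-5)²) = 1/(4 + 25) = 1/29 ≈ 0.034483)
(-125 + z)² = (-125 + 1/29)² = (-3624/29)² = 13133376/841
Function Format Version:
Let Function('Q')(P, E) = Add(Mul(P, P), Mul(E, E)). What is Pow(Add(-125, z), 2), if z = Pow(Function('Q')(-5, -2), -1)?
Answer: Rational(13133376, 841) ≈ 15616.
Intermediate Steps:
Function('Q')(P, E) = Add(Pow(E, 2), Pow(P, 2)) (Function('Q')(P, E) = Add(Pow(P, 2), Pow(E, 2)) = Add(Pow(E, 2), Pow(P, 2)))
z = Rational(1, 29) (z = Pow(Add(Pow(-2, 2), Pow(-5, 2)), -1) = Pow(Add(4, 25), -1) = Pow(29, -1) = Rational(1, 29) ≈ 0.034483)
Pow(Add(-125, z), 2) = Pow(Add(-125, Rational(1, 29)), 2) = Pow(Rational(-3624, 29), 2) = Rational(13133376, 841)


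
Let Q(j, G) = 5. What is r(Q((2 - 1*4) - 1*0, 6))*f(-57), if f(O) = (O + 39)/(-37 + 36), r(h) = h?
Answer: 90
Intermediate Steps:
f(O) = -39 - O (f(O) = (39 + O)/(-1) = (39 + O)*(-1) = -39 - O)
r(Q((2 - 1*4) - 1*0, 6))*f(-57) = 5*(-39 - 1*(-57)) = 5*(-39 + 57) = 5*18 = 90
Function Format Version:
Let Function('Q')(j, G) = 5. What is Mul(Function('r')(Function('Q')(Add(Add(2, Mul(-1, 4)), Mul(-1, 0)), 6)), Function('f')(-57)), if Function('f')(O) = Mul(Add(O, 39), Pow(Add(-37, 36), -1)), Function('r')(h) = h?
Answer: 90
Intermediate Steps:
Function('f')(O) = Add(-39, Mul(-1, O)) (Function('f')(O) = Mul(Add(39, O), Pow(-1, -1)) = Mul(Add(39, O), -1) = Add(-39, Mul(-1, O)))
Mul(Function('r')(Function('Q')(Add(Add(2, Mul(-1, 4)), Mul(-1, 0)), 6)), Function('f')(-57)) = Mul(5, Add(-39, Mul(-1, -57))) = Mul(5, Add(-39, 57)) = Mul(5, 18) = 90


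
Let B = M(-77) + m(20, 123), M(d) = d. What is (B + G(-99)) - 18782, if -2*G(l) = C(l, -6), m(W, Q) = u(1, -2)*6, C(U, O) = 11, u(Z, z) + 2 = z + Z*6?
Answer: -37705/2 ≈ -18853.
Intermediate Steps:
u(Z, z) = -2 + z + 6*Z (u(Z, z) = -2 + (z + Z*6) = -2 + (z + 6*Z) = -2 + z + 6*Z)
m(W, Q) = 12 (m(W, Q) = (-2 - 2 + 6*1)*6 = (-2 - 2 + 6)*6 = 2*6 = 12)
B = -65 (B = -77 + 12 = -65)
G(l) = -11/2 (G(l) = -1/2*11 = -11/2)
(B + G(-99)) - 18782 = (-65 - 11/2) - 18782 = -141/2 - 18782 = -37705/2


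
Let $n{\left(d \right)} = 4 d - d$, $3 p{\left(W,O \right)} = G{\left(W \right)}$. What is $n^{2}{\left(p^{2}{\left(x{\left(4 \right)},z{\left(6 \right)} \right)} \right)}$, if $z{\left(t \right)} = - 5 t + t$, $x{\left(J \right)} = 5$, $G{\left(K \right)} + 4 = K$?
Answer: $\frac{1}{9} \approx 0.11111$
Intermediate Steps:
$G{\left(K \right)} = -4 + K$
$z{\left(t \right)} = - 4 t$
$p{\left(W,O \right)} = - \frac{4}{3} + \frac{W}{3}$ ($p{\left(W,O \right)} = \frac{-4 + W}{3} = - \frac{4}{3} + \frac{W}{3}$)
$n{\left(d \right)} = 3 d$
$n^{2}{\left(p^{2}{\left(x{\left(4 \right)},z{\left(6 \right)} \right)} \right)} = \left(3 \left(- \frac{4}{3} + \frac{1}{3} \cdot 5\right)^{2}\right)^{2} = \left(3 \left(- \frac{4}{3} + \frac{5}{3}\right)^{2}\right)^{2} = \left(\frac{3}{9}\right)^{2} = \left(3 \cdot \frac{1}{9}\right)^{2} = \left(\frac{1}{3}\right)^{2} = \frac{1}{9}$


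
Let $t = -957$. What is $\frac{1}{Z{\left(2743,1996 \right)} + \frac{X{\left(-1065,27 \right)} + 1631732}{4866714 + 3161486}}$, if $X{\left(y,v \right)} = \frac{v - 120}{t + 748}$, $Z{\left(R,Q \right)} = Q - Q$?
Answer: $\frac{1677893800}{341032081} \approx 4.92$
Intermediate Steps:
$Z{\left(R,Q \right)} = 0$
$X{\left(y,v \right)} = \frac{120}{209} - \frac{v}{209}$ ($X{\left(y,v \right)} = \frac{v - 120}{-957 + 748} = \frac{-120 + v}{-209} = \left(-120 + v\right) \left(- \frac{1}{209}\right) = \frac{120}{209} - \frac{v}{209}$)
$\frac{1}{Z{\left(2743,1996 \right)} + \frac{X{\left(-1065,27 \right)} + 1631732}{4866714 + 3161486}} = \frac{1}{0 + \frac{\left(\frac{120}{209} - \frac{27}{209}\right) + 1631732}{4866714 + 3161486}} = \frac{1}{0 + \frac{\left(\frac{120}{209} - \frac{27}{209}\right) + 1631732}{8028200}} = \frac{1}{0 + \left(\frac{93}{209} + 1631732\right) \frac{1}{8028200}} = \frac{1}{0 + \frac{341032081}{209} \cdot \frac{1}{8028200}} = \frac{1}{0 + \frac{341032081}{1677893800}} = \frac{1}{\frac{341032081}{1677893800}} = \frac{1677893800}{341032081}$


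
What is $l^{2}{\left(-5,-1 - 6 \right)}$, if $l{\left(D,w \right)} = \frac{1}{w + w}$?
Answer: $\frac{1}{196} \approx 0.005102$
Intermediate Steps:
$l{\left(D,w \right)} = \frac{1}{2 w}$
$l^{2}{\left(-5,-1 - 6 \right)} = \left(\frac{1}{2 \left(-1 - 6\right)}\right)^{2} = \left(\frac{1}{2 \left(-7\right)}\right)^{2} = \left(\frac{1}{2} \left(- \frac{1}{7}\right)\right)^{2} = \left(- \frac{1}{14}\right)^{2} = \frac{1}{196}$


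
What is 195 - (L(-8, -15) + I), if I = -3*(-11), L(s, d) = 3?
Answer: 159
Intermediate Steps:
I = 33
195 - (L(-8, -15) + I) = 195 - (3 + 33) = 195 - 1*36 = 195 - 36 = 159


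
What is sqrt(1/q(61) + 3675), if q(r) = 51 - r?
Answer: sqrt(367490)/10 ≈ 60.621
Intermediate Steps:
sqrt(1/q(61) + 3675) = sqrt(1/(51 - 1*61) + 3675) = sqrt(1/(51 - 61) + 3675) = sqrt(1/(-10) + 3675) = sqrt(-1/10 + 3675) = sqrt(36749/10) = sqrt(367490)/10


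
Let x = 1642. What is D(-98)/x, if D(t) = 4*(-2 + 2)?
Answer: 0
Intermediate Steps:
D(t) = 0 (D(t) = 4*0 = 0)
D(-98)/x = 0/1642 = 0*(1/1642) = 0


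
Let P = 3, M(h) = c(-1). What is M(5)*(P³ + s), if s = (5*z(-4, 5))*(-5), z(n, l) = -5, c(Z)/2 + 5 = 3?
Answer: -608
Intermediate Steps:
c(Z) = -4 (c(Z) = -10 + 2*3 = -10 + 6 = -4)
M(h) = -4
s = 125 (s = (5*(-5))*(-5) = -25*(-5) = 125)
M(5)*(P³ + s) = -4*(3³ + 125) = -4*(27 + 125) = -4*152 = -608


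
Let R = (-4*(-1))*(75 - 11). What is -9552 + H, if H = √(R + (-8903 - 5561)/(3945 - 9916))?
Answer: -9552 + 8*√143960810/5971 ≈ -9535.9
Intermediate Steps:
R = 256 (R = 4*64 = 256)
H = 8*√143960810/5971 (H = √(256 + (-8903 - 5561)/(3945 - 9916)) = √(256 - 14464/(-5971)) = √(256 - 14464*(-1/5971)) = √(256 + 14464/5971) = √(1543040/5971) = 8*√143960810/5971 ≈ 16.076)
-9552 + H = -9552 + 8*√143960810/5971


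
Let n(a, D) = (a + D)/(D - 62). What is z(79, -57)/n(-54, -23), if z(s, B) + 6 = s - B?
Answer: 11050/77 ≈ 143.51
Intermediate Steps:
z(s, B) = -6 + s - B (z(s, B) = -6 + (s - B) = -6 + s - B)
n(a, D) = (D + a)/(-62 + D)
z(79, -57)/n(-54, -23) = (-6 + 79 - 1*(-57))/(((-23 - 54)/(-62 - 23))) = (-6 + 79 + 57)/((-77/(-85))) = 130/((-1/85*(-77))) = 130/(77/85) = 130*(85/77) = 11050/77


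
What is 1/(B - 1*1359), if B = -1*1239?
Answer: -1/2598 ≈ -0.00038491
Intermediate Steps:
B = -1239
1/(B - 1*1359) = 1/(-1239 - 1*1359) = 1/(-1239 - 1359) = 1/(-2598) = -1/2598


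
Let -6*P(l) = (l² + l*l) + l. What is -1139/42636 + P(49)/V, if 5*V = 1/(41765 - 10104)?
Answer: -320997898057/2508 ≈ -1.2799e+8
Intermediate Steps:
P(l) = -l²/3 - l/6 (P(l) = -((l² + l*l) + l)/6 = -((l² + l²) + l)/6 = -(2*l² + l)/6 = -(l + 2*l²)/6 = -l²/3 - l/6)
V = 1/158305 (V = 1/(5*(41765 - 10104)) = (⅕)/31661 = (⅕)*(1/31661) = 1/158305 ≈ 6.3169e-6)
-1139/42636 + P(49)/V = -1139/42636 + (-⅙*49*(1 + 2*49))/(1/158305) = -1139*1/42636 - ⅙*49*(1 + 98)*158305 = -67/2508 - ⅙*49*99*158305 = -67/2508 - 1617/2*158305 = -67/2508 - 255979185/2 = -320997898057/2508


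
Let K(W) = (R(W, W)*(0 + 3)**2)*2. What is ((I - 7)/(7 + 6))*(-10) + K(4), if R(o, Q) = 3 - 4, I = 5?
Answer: -214/13 ≈ -16.462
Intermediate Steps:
R(o, Q) = -1
K(W) = -18 (K(W) = -(0 + 3)**2*2 = -1*3**2*2 = -1*9*2 = -9*2 = -18)
((I - 7)/(7 + 6))*(-10) + K(4) = ((5 - 7)/(7 + 6))*(-10) - 18 = -2/13*(-10) - 18 = 20/13 - 18 = -214/13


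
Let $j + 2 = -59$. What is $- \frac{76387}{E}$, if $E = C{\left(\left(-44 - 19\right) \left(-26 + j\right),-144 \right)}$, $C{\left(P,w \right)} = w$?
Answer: $\frac{76387}{144} \approx 530.46$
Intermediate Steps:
$j = -61$ ($j = -2 - 59 = -61$)
$E = -144$
$- \frac{76387}{E} = - \frac{76387}{-144} = \left(-76387\right) \left(- \frac{1}{144}\right) = \frac{76387}{144}$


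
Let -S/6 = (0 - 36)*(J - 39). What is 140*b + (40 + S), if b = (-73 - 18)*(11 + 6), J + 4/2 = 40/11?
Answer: -2470716/11 ≈ -2.2461e+5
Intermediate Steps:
J = 18/11 (J = -2 + 40/11 = 18/11 ≈ 1.6364)
b = -1547 (b = -91*17 = -1547)
S = -88776/11 (S = -6*(0 - 36)*(18/11 - 39) = -(-216)*(-411)/11 = -6*14796/11 = -88776/11 ≈ -8070.5)
140*b + (40 + S) = 140*(-1547) + (40 - 88776/11) = -216580 - 88336/11 = -2470716/11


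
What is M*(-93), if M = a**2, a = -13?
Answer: -15717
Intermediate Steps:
M = 169 (M = (-13)**2 = 169)
M*(-93) = 169*(-93) = -15717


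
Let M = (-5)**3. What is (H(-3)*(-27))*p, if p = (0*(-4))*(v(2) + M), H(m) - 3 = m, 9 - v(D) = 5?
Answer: 0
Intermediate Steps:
v(D) = 4 (v(D) = 9 - 1*5 = 9 - 5 = 4)
H(m) = 3 + m
M = -125
p = 0 (p = (0*(-4))*(4 - 125) = 0*(-121) = 0)
(H(-3)*(-27))*p = ((3 - 3)*(-27))*0 = (0*(-27))*0 = 0*0 = 0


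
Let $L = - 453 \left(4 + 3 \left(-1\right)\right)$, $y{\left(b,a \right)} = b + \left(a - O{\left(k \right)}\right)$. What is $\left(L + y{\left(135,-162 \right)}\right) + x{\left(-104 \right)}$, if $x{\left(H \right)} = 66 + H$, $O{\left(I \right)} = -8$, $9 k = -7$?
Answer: $-510$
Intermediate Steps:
$k = - \frac{7}{9}$ ($k = \frac{1}{9} \left(-7\right) = - \frac{7}{9} \approx -0.77778$)
$y{\left(b,a \right)} = 8 + a + b$ ($y{\left(b,a \right)} = b + \left(a - -8\right) = b + \left(a + 8\right) = b + \left(8 + a\right) = 8 + a + b$)
$L = -453$ ($L = - 453 \left(4 - 3\right) = \left(-453\right) 1 = -453$)
$\left(L + y{\left(135,-162 \right)}\right) + x{\left(-104 \right)} = \left(-453 + \left(8 - 162 + 135\right)\right) + \left(66 - 104\right) = \left(-453 - 19\right) - 38 = -472 - 38 = -510$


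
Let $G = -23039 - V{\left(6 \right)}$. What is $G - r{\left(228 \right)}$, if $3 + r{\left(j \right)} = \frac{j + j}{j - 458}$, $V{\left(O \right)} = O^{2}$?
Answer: $- \frac{2653052}{115} \approx -23070.0$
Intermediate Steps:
$G = -23075$ ($G = -23039 - 6^{2} = -23039 - 36 = -23075$)
$r{\left(j \right)} = -3 + \frac{2 j}{-458 + j}$ ($r{\left(j \right)} = -3 + \frac{j + j}{j - 458} = -3 + \frac{2 j}{-458 + j}$)
$G - r{\left(228 \right)} = -23075 - \frac{1374 - 228}{-458 + 228} = -23075 - \frac{1374 - 228}{-230} = -23075 - \left(- \frac{1}{230}\right) 1146 = -23075 - - \frac{573}{115} = -23075 + \frac{573}{115} = - \frac{2653052}{115}$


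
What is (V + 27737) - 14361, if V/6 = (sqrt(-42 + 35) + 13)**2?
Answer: 14348 + 156*I*sqrt(7) ≈ 14348.0 + 412.74*I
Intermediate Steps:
V = 6*(13 + I*sqrt(7))**2 (V = 6*(sqrt(-42 + 35) + 13)**2 = 6*(sqrt(-7) + 13)**2 = 6*(I*sqrt(7) + 13)**2 = 6*(13 + I*sqrt(7))**2 ≈ 972.0 + 412.74*I)
(V + 27737) - 14361 = ((972 + 156*I*sqrt(7)) + 27737) - 14361 = (28709 + 156*I*sqrt(7)) - 14361 = 14348 + 156*I*sqrt(7)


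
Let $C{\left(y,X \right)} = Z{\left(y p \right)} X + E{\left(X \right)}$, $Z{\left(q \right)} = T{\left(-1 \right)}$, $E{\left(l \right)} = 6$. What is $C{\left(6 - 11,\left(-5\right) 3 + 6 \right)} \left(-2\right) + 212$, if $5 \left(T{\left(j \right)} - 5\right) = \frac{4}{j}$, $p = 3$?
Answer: $\frac{1378}{5} \approx 275.6$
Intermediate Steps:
$T{\left(j \right)} = 5 + \frac{4}{5 j}$ ($T{\left(j \right)} = 5 + \frac{4 \frac{1}{j}}{5} = 5 + \frac{4}{5 j}$)
$Z{\left(q \right)} = \frac{21}{5}$ ($Z{\left(q \right)} = 5 + \frac{4}{5 \left(-1\right)} = 5 + \frac{4}{5} \left(-1\right) = 5 - \frac{4}{5} = \frac{21}{5}$)
$C{\left(y,X \right)} = 6 + \frac{21 X}{5}$ ($C{\left(y,X \right)} = \frac{21 X}{5} + 6 = 6 + \frac{21 X}{5}$)
$C{\left(6 - 11,\left(-5\right) 3 + 6 \right)} \left(-2\right) + 212 = \left(6 + \frac{21 \left(\left(-5\right) 3 + 6\right)}{5}\right) \left(-2\right) + 212 = \left(6 + \frac{21 \left(-15 + 6\right)}{5}\right) \left(-2\right) + 212 = \left(6 + \frac{21}{5} \left(-9\right)\right) \left(-2\right) + 212 = \left(6 - \frac{189}{5}\right) \left(-2\right) + 212 = \left(- \frac{159}{5}\right) \left(-2\right) + 212 = \frac{318}{5} + 212 = \frac{1378}{5}$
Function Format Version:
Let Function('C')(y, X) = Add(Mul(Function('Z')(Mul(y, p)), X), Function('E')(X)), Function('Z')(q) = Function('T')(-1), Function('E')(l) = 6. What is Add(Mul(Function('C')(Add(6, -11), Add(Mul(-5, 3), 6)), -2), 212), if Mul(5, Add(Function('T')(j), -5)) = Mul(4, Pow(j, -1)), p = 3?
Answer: Rational(1378, 5) ≈ 275.60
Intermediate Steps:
Function('T')(j) = Add(5, Mul(Rational(4, 5), Pow(j, -1))) (Function('T')(j) = Add(5, Mul(Rational(1, 5), Mul(4, Pow(j, -1)))) = Add(5, Mul(Rational(4, 5), Pow(j, -1))))
Function('Z')(q) = Rational(21, 5) (Function('Z')(q) = Add(5, Mul(Rational(4, 5), Pow(-1, -1))) = Add(5, Mul(Rational(4, 5), -1)) = Add(5, Rational(-4, 5)) = Rational(21, 5))
Function('C')(y, X) = Add(6, Mul(Rational(21, 5), X)) (Function('C')(y, X) = Add(Mul(Rational(21, 5), X), 6) = Add(6, Mul(Rational(21, 5), X)))
Add(Mul(Function('C')(Add(6, -11), Add(Mul(-5, 3), 6)), -2), 212) = Add(Mul(Add(6, Mul(Rational(21, 5), Add(Mul(-5, 3), 6))), -2), 212) = Add(Mul(Add(6, Mul(Rational(21, 5), Add(-15, 6))), -2), 212) = Add(Mul(Add(6, Mul(Rational(21, 5), -9)), -2), 212) = Add(Mul(Add(6, Rational(-189, 5)), -2), 212) = Add(Mul(Rational(-159, 5), -2), 212) = Add(Rational(318, 5), 212) = Rational(1378, 5)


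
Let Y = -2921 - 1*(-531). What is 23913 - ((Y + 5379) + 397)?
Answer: 20527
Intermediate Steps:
Y = -2390 (Y = -2921 + 531 = -2390)
23913 - ((Y + 5379) + 397) = 23913 - ((-2390 + 5379) + 397) = 23913 - (2989 + 397) = 23913 - 1*3386 = 23913 - 3386 = 20527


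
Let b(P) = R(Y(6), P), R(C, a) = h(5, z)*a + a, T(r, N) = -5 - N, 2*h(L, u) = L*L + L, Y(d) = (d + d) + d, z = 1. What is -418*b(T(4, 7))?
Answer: 80256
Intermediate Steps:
Y(d) = 3*d (Y(d) = 2*d + d = 3*d)
h(L, u) = L/2 + L²/2 (h(L, u) = (L*L + L)/2 = (L² + L)/2 = (L + L²)/2 = L/2 + L²/2)
R(C, a) = 16*a (R(C, a) = ((½)*5*(1 + 5))*a + a = ((½)*5*6)*a + a = 15*a + a = 16*a)
b(P) = 16*P
-418*b(T(4, 7)) = -6688*(-5 - 1*7) = -6688*(-5 - 7) = -6688*(-12) = -418*(-192) = 80256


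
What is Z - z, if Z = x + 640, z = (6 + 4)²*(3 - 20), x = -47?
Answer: 2293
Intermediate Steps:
z = -1700 (z = 10²*(-17) = 100*(-17) = -1700)
Z = 593 (Z = -47 + 640 = 593)
Z - z = 593 - 1*(-1700) = 593 + 1700 = 2293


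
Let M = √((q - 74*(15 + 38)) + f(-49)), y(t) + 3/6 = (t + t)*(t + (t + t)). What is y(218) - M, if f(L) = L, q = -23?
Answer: 570287/2 - I*√3994 ≈ 2.8514e+5 - 63.198*I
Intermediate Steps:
y(t) = -½ + 6*t² (y(t) = -½ + (t + t)*(t + (t + t)) = -½ + (2*t)*(t + 2*t) = -½ + (2*t)*(3*t) = -½ + 6*t²)
M = I*√3994 (M = √((-23 - 74*(15 + 38)) - 49) = √((-23 - 74*53) - 49) = √((-23 - 3922) - 49) = √(-3945 - 49) = √(-3994) = I*√3994 ≈ 63.198*I)
y(218) - M = (-½ + 6*218²) - I*√3994 = (-½ + 6*47524) - I*√3994 = (-½ + 285144) - I*√3994 = 570287/2 - I*√3994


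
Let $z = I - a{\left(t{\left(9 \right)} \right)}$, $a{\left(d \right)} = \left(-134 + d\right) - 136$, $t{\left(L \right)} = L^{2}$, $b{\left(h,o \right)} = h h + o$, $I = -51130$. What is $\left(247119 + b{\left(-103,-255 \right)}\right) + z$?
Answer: $206532$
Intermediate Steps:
$b{\left(h,o \right)} = o + h^{2}$ ($b{\left(h,o \right)} = h^{2} + o = o + h^{2}$)
$a{\left(d \right)} = -270 + d$
$z = -50941$ ($z = -51130 - \left(-270 + 9^{2}\right) = -51130 - \left(-270 + 81\right) = -51130 - -189 = -51130 + 189 = -50941$)
$\left(247119 + b{\left(-103,-255 \right)}\right) + z = \left(247119 - \left(255 - \left(-103\right)^{2}\right)\right) - 50941 = \left(247119 + \left(-255 + 10609\right)\right) - 50941 = \left(247119 + 10354\right) - 50941 = 257473 - 50941 = 206532$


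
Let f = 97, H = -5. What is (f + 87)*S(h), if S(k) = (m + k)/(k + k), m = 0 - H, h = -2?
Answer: -138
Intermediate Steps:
m = 5 (m = 0 - 1*(-5) = 0 + 5 = 5)
S(k) = (5 + k)/(2*k) (S(k) = (5 + k)/(k + k) = (5 + k)/((2*k)) = (5 + k)*(1/(2*k)) = (5 + k)/(2*k))
(f + 87)*S(h) = (97 + 87)*((½)*(5 - 2)/(-2)) = 184*((½)*(-½)*3) = 184*(-¾) = -138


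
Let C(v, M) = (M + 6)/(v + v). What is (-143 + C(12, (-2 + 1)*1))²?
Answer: 11744329/576 ≈ 20389.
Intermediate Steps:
C(v, M) = (6 + M)/(2*v) (C(v, M) = (6 + M)/((2*v)) = (6 + M)*(1/(2*v)) = (6 + M)/(2*v))
(-143 + C(12, (-2 + 1)*1))² = (-143 + (½)*(6 + (-2 + 1)*1)/12)² = (-143 + (½)*(1/12)*(6 - 1*1))² = (-143 + (½)*(1/12)*(6 - 1))² = (-143 + (½)*(1/12)*5)² = (-143 + 5/24)² = (-3427/24)² = 11744329/576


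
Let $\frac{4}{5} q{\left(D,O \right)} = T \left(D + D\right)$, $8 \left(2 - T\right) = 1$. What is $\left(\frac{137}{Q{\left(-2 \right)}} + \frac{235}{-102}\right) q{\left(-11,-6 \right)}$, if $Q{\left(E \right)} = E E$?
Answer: $- \frac{1792175}{1088} \approx -1647.2$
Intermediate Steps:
$T = \frac{15}{8}$ ($T = 2 - \frac{1}{8} = \frac{15}{8} \approx 1.875$)
$Q{\left(E \right)} = E^{2}$
$q{\left(D,O \right)} = \frac{75 D}{16}$ ($q{\left(D,O \right)} = \frac{5 \frac{15 \left(D + D\right)}{8}}{4} = \frac{5 \frac{15 \cdot 2 D}{8}}{4} = \frac{5 \frac{15 D}{4}}{4} = \frac{75 D}{16}$)
$\left(\frac{137}{Q{\left(-2 \right)}} + \frac{235}{-102}\right) q{\left(-11,-6 \right)} = \left(\frac{137}{\left(-2\right)^{2}} + \frac{235}{-102}\right) \frac{75}{16} \left(-11\right) = \left(\frac{137}{4} + 235 \left(- \frac{1}{102}\right)\right) \left(- \frac{825}{16}\right) = \left(137 \cdot \frac{1}{4} - \frac{235}{102}\right) \left(- \frac{825}{16}\right) = \left(\frac{137}{4} - \frac{235}{102}\right) \left(- \frac{825}{16}\right) = \frac{6517}{204} \left(- \frac{825}{16}\right) = - \frac{1792175}{1088}$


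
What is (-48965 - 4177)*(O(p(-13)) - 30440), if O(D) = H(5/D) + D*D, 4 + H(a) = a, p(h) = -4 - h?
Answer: 4840563068/3 ≈ 1.6135e+9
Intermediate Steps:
H(a) = -4 + a
O(D) = -4 + D**2 + 5/D (O(D) = (-4 + 5/D) + D*D = (-4 + 5/D) + D**2 = -4 + D**2 + 5/D)
(-48965 - 4177)*(O(p(-13)) - 30440) = (-48965 - 4177)*((-4 + (-4 - 1*(-13))**2 + 5/(-4 - 1*(-13))) - 30440) = -53142*((-4 + (-4 + 13)**2 + 5/(-4 + 13)) - 30440) = -53142*((-4 + 9**2 + 5/9) - 30440) = -53142*((-4 + 81 + 5*(1/9)) - 30440) = -53142*((-4 + 81 + 5/9) - 30440) = -53142*(698/9 - 30440) = -53142*(-273262/9) = 4840563068/3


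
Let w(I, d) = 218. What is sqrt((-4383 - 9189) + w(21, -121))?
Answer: I*sqrt(13354) ≈ 115.56*I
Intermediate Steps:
sqrt((-4383 - 9189) + w(21, -121)) = sqrt((-4383 - 9189) + 218) = sqrt(-13572 + 218) = sqrt(-13354) = I*sqrt(13354)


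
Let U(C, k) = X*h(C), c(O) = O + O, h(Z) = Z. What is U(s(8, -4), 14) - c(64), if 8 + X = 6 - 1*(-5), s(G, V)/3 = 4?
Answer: -92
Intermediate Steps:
s(G, V) = 12 (s(G, V) = 3*4 = 12)
X = 3 (X = -8 + (6 - 1*(-5)) = -8 + (6 + 5) = -8 + 11 = 3)
c(O) = 2*O
U(C, k) = 3*C
U(s(8, -4), 14) - c(64) = 3*12 - 2*64 = 36 - 1*128 = 36 - 128 = -92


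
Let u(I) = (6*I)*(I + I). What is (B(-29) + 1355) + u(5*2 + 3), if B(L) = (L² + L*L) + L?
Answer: 5036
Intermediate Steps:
B(L) = L + 2*L² (B(L) = (L² + L²) + L = 2*L² + L = L + 2*L²)
u(I) = 12*I² (u(I) = (6*I)*(2*I) = 12*I²)
(B(-29) + 1355) + u(5*2 + 3) = (-29*(1 + 2*(-29)) + 1355) + 12*(5*2 + 3)² = (-29*(1 - 58) + 1355) + 12*(10 + 3)² = (-29*(-57) + 1355) + 12*13² = (1653 + 1355) + 12*169 = 3008 + 2028 = 5036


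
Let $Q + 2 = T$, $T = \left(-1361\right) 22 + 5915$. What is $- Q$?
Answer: $24029$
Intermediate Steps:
$T = -24027$ ($T = -29942 + 5915 = -24027$)
$Q = -24029$ ($Q = -2 - 24027 = -24029$)
$- Q = \left(-1\right) \left(-24029\right) = 24029$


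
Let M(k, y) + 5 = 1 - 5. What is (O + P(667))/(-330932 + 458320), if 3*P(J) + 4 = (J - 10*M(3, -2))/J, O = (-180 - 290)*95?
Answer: -29782187/84967796 ≈ -0.35051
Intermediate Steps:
M(k, y) = -9 (M(k, y) = -5 + (1 - 5) = -5 - 4 = -9)
O = -44650 (O = -470*95 = -44650)
P(J) = -4/3 + (90 + J)/(3*J) (P(J) = -4/3 + ((J - 10*(-9))/J)/3 = -4/3 + ((J + 90)/J)/3 = -4/3 + ((90 + J)/J)/3 = -4/3 + (90 + J)/(3*J))
(O + P(667))/(-330932 + 458320) = (-44650 + (30 - 1*667)/667)/(-330932 + 458320) = (-44650 + (30 - 667)/667)/127388 = (-44650 + (1/667)*(-637))*(1/127388) = (-44650 - 637/667)*(1/127388) = -29782187/667*1/127388 = -29782187/84967796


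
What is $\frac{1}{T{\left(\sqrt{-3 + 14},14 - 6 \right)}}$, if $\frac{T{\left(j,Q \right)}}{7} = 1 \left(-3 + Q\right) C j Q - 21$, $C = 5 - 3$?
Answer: $\frac{3}{69959} + \frac{80 \sqrt{11}}{489713} \approx 0.00058469$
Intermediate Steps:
$C = 2$ ($C = 5 - 3 = 2$)
$T{\left(j,Q \right)} = -147 + 7 Q j \left(-6 + 2 Q\right)$ ($T{\left(j,Q \right)} = 7 \left(1 \left(-3 + Q\right) 2 j Q - 21\right) = 7 \left(\left(-3 + Q\right) 2 j Q - 21\right) = 7 \left(\left(-6 + 2 Q\right) j Q - 21\right) = 7 \left(j \left(-6 + 2 Q\right) Q - 21\right) = 7 \left(Q j \left(-6 + 2 Q\right) - 21\right) = 7 \left(-21 + Q j \left(-6 + 2 Q\right)\right) = -147 + 7 Q j \left(-6 + 2 Q\right)$)
$\frac{1}{T{\left(\sqrt{-3 + 14},14 - 6 \right)}} = \frac{1}{-147 - 42 \left(14 - 6\right) \sqrt{-3 + 14} + 14 \sqrt{-3 + 14} \left(14 - 6\right)^{2}} = \frac{1}{-147 - 42 \left(14 - 6\right) \sqrt{11} + 14 \sqrt{11} \left(14 - 6\right)^{2}} = \frac{1}{-147 - 336 \sqrt{11} + 14 \sqrt{11} \cdot 8^{2}} = \frac{1}{-147 - 336 \sqrt{11} + 14 \sqrt{11} \cdot 64} = \frac{1}{-147 - 336 \sqrt{11} + 896 \sqrt{11}} = \frac{1}{-147 + 560 \sqrt{11}}$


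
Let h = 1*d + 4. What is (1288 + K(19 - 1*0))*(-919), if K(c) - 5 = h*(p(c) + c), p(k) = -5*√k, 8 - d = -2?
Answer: -1432721 + 64330*√19 ≈ -1.1523e+6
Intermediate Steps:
d = 10 (d = 8 - 1*(-2) = 8 + 2 = 10)
h = 14 (h = 1*10 + 4 = 10 + 4 = 14)
K(c) = 5 - 70*√c + 14*c (K(c) = 5 + 14*(-5*√c + c) = 5 + 14*(c - 5*√c) = 5 + (-70*√c + 14*c) = 5 - 70*√c + 14*c)
(1288 + K(19 - 1*0))*(-919) = (1288 + (5 - 70*√(19 - 1*0) + 14*(19 - 1*0)))*(-919) = (1288 + (5 - 70*√(19 + 0) + 14*(19 + 0)))*(-919) = (1288 + (5 - 70*√19 + 14*19))*(-919) = (1288 + (5 - 70*√19 + 266))*(-919) = (1288 + (271 - 70*√19))*(-919) = (1559 - 70*√19)*(-919) = -1432721 + 64330*√19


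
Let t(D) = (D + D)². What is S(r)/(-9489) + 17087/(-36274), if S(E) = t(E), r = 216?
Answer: -330082739/16390666 ≈ -20.138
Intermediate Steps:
t(D) = 4*D² (t(D) = (2*D)² = 4*D²)
S(E) = 4*E²
S(r)/(-9489) + 17087/(-36274) = (4*216²)/(-9489) + 17087/(-36274) = (4*46656)*(-1/9489) + 17087*(-1/36274) = 186624*(-1/9489) - 2441/5182 = -62208/3163 - 2441/5182 = -330082739/16390666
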